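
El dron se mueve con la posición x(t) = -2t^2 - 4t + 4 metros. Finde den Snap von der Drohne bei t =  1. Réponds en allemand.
Wir müssen unsere Gleichung für die Position x(t) = -2·t^2 - 4·t + 4 4-mal ableiten. Durch Ableiten von der Position erhalten wir die Geschwindigkeit: v(t) = -4·t - 4. Mit d/dt von v(t) finden wir a(t) = -4. Durch Ableiten von der Beschleunigung erhalten wir den Ruck: j(t) = 0. Die Ableitung von dem Ruck ergibt den Snap: s(t) = 0. Wir haben den Snap s(t) = 0. Durch Einsetzen von t = 1: s(1) = 0.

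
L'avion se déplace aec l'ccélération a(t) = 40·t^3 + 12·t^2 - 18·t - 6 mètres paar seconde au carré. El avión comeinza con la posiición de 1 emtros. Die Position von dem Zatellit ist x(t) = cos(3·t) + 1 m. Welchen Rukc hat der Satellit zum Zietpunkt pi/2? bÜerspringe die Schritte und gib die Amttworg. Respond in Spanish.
j(pi/2) = -27.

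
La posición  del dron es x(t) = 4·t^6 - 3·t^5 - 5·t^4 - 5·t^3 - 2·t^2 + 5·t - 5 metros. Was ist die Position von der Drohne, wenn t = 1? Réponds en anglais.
We have position x(t) = 4·t^6 - 3·t^5 - 5·t^4 - 5·t^3 - 2·t^2 + 5·t - 5. Substituting t = 1: x(1) = -11.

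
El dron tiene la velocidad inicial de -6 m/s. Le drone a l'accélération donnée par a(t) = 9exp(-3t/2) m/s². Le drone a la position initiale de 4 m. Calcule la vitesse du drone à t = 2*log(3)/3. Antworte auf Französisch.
Nous devons intégrer notre équation de l'accélération a(t) = 9·exp(-3·t/2) 1 fois. En intégrant l'accélération et en utilisant la condition initiale v(0) = -6, nous obtenons v(t) = -6·exp(-3·t/2). Nous avons la vitesse v(t) = -6·exp(-3·t/2). En substituant t = 2*log(3)/3: v(2*log(3)/3) = -2.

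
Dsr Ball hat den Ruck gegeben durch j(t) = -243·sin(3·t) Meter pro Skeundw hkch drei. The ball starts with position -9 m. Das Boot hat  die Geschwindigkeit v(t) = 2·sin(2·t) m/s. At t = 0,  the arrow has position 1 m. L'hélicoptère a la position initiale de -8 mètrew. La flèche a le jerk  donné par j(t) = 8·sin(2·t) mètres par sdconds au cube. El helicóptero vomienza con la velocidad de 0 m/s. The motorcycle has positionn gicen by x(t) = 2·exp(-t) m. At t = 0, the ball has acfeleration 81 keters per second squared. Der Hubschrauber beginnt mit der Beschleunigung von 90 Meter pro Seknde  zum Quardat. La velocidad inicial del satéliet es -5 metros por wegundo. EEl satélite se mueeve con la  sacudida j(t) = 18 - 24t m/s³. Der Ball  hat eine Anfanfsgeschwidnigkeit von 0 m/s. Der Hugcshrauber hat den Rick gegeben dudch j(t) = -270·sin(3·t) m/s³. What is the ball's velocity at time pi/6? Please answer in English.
To find the answer, we compute 2 integrals of j(t) = -243·sin(3·t). Integrating jerk and using the initial condition a(0) = 81, we get a(t) = 81·cos(3·t). The integral of acceleration is velocity. Using v(0) = 0, we get v(t) = 27·sin(3·t). Using v(t) = 27·sin(3·t) and substituting t = pi/6, we find v = 27.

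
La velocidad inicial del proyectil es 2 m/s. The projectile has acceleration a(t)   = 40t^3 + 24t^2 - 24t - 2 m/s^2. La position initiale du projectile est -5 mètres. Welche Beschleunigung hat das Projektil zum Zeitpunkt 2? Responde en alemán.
Mit a(t) = 40·t^3 + 24·t^2 - 24·t - 2 und Einsetzen von t = 2, finden wir a = 366.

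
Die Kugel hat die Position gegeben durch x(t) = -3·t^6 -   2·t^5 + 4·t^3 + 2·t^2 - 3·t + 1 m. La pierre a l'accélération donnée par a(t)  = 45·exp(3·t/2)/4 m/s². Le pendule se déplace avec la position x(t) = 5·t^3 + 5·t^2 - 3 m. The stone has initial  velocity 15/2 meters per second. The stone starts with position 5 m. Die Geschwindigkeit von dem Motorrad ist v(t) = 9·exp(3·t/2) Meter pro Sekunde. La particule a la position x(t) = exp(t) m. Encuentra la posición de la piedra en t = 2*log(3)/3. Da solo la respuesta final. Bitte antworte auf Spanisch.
En t = 2*log(3)/3, x = 15.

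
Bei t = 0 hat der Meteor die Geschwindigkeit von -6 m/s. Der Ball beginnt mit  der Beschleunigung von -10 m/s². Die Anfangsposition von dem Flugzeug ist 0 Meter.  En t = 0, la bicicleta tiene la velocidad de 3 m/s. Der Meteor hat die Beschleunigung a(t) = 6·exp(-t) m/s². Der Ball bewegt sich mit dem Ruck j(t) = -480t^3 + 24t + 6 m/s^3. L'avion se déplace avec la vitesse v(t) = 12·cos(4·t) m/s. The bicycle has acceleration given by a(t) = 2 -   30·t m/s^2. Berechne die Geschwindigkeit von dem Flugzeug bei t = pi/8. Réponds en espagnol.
Usando v(t) = 12·cos(4·t) y sustituyendo t = pi/8, encontramos v = 0.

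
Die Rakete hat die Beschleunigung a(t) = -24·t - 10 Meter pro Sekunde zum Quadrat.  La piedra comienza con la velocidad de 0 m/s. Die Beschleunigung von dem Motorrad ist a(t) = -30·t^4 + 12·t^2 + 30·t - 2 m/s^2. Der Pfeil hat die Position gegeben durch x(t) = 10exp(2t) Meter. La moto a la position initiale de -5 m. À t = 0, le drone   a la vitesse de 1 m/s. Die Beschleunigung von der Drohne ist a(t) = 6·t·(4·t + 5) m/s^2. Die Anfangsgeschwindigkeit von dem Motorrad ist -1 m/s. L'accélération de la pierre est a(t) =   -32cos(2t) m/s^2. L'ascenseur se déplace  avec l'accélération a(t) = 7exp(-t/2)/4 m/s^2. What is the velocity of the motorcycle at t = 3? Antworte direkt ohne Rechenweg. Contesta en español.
La velocidad en t = 3 es v = -1222.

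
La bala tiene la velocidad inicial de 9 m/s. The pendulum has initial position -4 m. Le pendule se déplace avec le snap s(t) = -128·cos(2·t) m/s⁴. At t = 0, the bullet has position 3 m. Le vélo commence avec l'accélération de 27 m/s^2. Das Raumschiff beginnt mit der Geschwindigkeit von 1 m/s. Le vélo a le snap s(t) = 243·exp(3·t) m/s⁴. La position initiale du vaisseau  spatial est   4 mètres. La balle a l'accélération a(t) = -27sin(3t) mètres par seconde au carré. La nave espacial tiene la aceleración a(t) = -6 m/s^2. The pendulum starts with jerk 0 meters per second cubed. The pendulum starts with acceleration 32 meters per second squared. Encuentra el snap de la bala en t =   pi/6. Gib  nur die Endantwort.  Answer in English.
The answer is 243.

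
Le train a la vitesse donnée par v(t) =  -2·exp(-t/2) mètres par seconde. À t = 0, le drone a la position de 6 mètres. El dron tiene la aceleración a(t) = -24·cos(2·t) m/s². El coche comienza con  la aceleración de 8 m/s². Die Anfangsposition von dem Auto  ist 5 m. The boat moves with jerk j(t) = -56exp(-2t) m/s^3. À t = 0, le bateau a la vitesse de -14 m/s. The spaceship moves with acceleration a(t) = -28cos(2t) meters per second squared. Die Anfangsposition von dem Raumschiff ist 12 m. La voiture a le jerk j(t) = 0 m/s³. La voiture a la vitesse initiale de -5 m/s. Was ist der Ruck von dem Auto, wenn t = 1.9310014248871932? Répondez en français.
En utilisant j(t) = 0 et en substituant t = 1.9310014248871932, nous trouvons j = 0.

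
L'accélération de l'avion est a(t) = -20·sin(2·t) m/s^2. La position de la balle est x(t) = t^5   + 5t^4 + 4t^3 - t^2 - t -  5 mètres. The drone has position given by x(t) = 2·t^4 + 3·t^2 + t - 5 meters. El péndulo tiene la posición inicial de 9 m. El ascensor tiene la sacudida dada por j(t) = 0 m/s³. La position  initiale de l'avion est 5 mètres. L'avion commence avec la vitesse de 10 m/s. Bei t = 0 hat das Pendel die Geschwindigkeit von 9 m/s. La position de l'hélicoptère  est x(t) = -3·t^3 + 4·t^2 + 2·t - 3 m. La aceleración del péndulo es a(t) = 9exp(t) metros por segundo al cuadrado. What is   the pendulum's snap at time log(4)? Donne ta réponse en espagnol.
Partiendo de la aceleración a(t) = 9·exp(t), tomamos 2 derivadas. Tomando d/dt de a(t), encontramos j(t) = 9·exp(t). La derivada de la sacudida da el snap: s(t) = 9·exp(t). Tenemos el snap s(t) = 9·exp(t). Sustituyendo t = log(4): s(log(4)) = 36.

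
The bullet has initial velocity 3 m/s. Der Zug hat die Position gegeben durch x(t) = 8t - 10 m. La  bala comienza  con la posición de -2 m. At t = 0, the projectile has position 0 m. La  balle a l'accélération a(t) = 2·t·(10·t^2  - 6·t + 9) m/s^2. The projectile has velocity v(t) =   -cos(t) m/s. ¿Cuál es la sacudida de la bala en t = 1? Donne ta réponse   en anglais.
We must differentiate our acceleration equation a(t) = 2·t·(10·t^2 - 6·t + 9) 1 time. The derivative of acceleration gives jerk: j(t) = 20·t^2 + 2·t·(20·t - 6) - 12·t + 18. We have jerk j(t) = 20·t^2 + 2·t·(20·t - 6) - 12·t + 18. Substituting t = 1: j(1) = 54.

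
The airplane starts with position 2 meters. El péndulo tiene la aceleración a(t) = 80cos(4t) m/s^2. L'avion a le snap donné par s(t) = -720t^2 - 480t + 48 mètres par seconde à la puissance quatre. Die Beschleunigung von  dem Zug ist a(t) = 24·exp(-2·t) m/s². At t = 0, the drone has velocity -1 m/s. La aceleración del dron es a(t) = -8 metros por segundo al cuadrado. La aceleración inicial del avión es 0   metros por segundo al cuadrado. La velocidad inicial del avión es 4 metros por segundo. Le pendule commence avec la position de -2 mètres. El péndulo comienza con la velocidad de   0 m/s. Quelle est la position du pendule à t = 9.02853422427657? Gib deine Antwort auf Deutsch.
Wir müssen unsere Gleichung für die Beschleunigung a(t) = 80·cos(4·t) 2-mal integrieren. Die Stammfunktion von der Beschleunigung ist die Geschwindigkeit. Mit v(0) = 0 erhalten wir v(t) = 20·sin(4·t). Das Integral von der Geschwindigkeit, mit x(0) = -2, ergibt die Position: x(t) = 3 - 5·cos(4·t). Wir haben die Position x(t) = 3 - 5·cos(4·t). Durch Einsetzen von t = 9.02853422427657: x(9.02853422427657) = 3.07089072059412.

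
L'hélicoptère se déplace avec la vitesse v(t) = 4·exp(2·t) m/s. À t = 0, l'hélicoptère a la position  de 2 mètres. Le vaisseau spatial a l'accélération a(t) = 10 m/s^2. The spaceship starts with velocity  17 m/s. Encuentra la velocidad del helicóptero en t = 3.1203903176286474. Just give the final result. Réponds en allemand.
v(3.1203903176286474) = 2053.03609073972.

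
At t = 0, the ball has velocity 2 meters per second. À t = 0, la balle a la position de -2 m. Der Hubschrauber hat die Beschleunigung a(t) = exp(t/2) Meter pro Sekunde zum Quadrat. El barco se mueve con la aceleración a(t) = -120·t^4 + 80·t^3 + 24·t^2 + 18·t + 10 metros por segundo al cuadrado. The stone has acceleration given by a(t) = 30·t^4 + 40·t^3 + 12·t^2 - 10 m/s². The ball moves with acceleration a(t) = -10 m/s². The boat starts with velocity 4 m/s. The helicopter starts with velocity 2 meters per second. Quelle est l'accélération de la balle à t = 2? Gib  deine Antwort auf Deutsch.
Wir haben die Beschleunigung a(t) = -10. Durch Einsetzen von t = 2: a(2) = -10.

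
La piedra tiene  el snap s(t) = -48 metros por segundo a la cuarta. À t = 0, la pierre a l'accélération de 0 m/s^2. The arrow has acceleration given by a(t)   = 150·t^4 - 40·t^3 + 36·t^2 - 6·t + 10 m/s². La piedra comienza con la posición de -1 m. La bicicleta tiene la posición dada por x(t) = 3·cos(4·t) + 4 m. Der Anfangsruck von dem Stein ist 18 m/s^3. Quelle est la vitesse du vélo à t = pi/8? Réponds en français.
Pour résoudre ceci, nous devons prendre 1 dérivée de notre équation de la position x(t) = 3·cos(4·t) + 4. En dérivant la position, nous obtenons la vitesse: v(t) = -12·sin(4·t). Nous avons la vitesse v(t) = -12·sin(4·t). En substituant t = pi/8: v(pi/8) = -12.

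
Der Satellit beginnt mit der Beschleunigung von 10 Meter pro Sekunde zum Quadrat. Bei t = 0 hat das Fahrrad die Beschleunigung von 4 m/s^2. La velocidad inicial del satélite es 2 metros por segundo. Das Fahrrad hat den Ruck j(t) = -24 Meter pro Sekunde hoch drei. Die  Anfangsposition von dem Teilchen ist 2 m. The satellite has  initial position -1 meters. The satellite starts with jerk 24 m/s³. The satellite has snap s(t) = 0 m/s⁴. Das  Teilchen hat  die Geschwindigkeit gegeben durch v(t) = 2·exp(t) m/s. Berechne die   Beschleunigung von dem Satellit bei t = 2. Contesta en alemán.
Um dies zu lösen, müssen wir 2 Stammfunktionen unserer Gleichung für den Snap s(t) = 0 finden. Mit ∫s(t)dt und Anwendung von j(0) = 24, finden wir j(t) = 24. Mit ∫j(t)dt und Anwendung von a(0) = 10, finden wir a(t) = 24·t + 10. Aus der Gleichung für die Beschleunigung a(t) = 24·t + 10, setzen wir t = 2 ein und erhalten a = 58.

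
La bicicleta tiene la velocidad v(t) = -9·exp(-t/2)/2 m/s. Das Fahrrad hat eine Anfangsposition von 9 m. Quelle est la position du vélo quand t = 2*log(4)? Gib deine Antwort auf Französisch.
Nous devons trouver la primitive de notre équation de la vitesse v(t) = -9·exp(-t/2)/2 1 fois. La primitive de la vitesse est la position. En utilisant x(0) = 9, nous obtenons x(t) = 9·exp(-t/2). En utilisant x(t) = 9·exp(-t/2) et en substituant t = 2*log(4), nous trouvons x = 9/4.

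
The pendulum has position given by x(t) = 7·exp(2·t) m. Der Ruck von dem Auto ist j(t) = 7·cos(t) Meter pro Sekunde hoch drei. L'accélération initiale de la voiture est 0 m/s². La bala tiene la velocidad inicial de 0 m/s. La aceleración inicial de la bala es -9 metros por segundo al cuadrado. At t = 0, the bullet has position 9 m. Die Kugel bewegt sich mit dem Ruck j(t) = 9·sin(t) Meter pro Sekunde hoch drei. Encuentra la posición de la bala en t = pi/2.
Debemos encontrar la antiderivada de nuestra ecuación de la sacudida j(t) = 9·sin(t) 3 veces. La integral de la sacudida es la aceleración. Usando a(0) = -9, obtenemos a(t) = -9·cos(t). La integral de la aceleración es la velocidad. Usando v(0) = 0, obtenemos v(t) = -9·sin(t). Integrando la velocidad y usando la condición inicial x(0) = 9, obtenemos x(t) = 9·cos(t). Usando x(t) = 9·cos(t) y sustituyendo t = pi/2, encontramos x = 0.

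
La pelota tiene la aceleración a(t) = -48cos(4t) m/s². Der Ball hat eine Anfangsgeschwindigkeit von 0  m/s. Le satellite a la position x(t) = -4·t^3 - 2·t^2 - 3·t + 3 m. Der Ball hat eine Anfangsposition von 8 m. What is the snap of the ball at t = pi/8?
To solve this, we need to take 2 derivatives of our acceleration equation a(t) = -48·cos(4·t). The derivative of acceleration gives jerk: j(t) = 192·sin(4·t). Differentiating jerk, we get snap: s(t) = 768·cos(4·t). Using s(t) = 768·cos(4·t) and substituting t = pi/8, we find s = 0.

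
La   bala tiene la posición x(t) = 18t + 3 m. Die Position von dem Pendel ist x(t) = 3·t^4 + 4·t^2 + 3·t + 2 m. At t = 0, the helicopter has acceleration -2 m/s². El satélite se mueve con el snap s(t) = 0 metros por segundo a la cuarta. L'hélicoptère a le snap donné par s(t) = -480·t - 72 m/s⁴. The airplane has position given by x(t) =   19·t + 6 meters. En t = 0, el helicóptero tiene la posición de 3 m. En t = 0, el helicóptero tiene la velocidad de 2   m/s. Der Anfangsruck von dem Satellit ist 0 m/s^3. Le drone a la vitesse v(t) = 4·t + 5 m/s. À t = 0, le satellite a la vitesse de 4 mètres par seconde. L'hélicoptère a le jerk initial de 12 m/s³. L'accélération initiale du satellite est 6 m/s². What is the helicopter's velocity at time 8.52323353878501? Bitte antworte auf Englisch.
We need to integrate our snap equation s(t) = -480·t - 72 3 times. The antiderivative of snap is jerk. Using j(0) = 12, we get j(t) = -240·t^2 - 72·t + 12. Taking ∫j(t)dt and applying a(0) = -2, we find a(t) = -80·t^3 - 36·t^2 + 12·t - 2. Integrating acceleration and using the initial condition v(0) = 2, we get v(t) = -20·t^4 - 12·t^3 + 6·t^2 - 2·t + 2. We have velocity v(t) = -20·t^4 - 12·t^3 + 6·t^2 - 2·t + 2. Substituting t = 8.52323353878501: v(8.52323353878501) = -112556.671507487.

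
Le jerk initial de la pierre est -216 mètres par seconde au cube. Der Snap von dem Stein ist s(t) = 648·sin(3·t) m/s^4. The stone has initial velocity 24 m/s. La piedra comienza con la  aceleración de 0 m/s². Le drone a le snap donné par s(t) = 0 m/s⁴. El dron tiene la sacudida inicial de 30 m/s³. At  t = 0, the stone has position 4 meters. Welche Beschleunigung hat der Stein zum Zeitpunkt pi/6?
Wir müssen unsere Gleichung für den Snap s(t) = 648·sin(3·t) 2-mal integrieren. Durch Integration von dem Snap und Verwendung der Anfangsbedingung j(0) = -216, erhalten wir j(t) = -216·cos(3·t). Durch Integration von dem Ruck und Verwendung der Anfangsbedingung a(0) = 0, erhalten wir a(t) = -72·sin(3·t). Aus der Gleichung für die Beschleunigung a(t) = -72·sin(3·t), setzen wir t = pi/6 ein und erhalten a = -72.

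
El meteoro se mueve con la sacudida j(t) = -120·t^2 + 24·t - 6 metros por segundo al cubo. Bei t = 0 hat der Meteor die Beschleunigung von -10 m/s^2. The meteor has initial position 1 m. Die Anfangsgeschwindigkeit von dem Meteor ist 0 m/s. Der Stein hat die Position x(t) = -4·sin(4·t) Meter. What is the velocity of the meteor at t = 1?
We must find the antiderivative of our jerk equation j(t) = -120·t^2 + 24·t - 6 2 times. Taking ∫j(t)dt and applying a(0) = -10, we find a(t) = -40·t^3 + 12·t^2 - 6·t - 10. The antiderivative of acceleration, with v(0) = 0, gives velocity: v(t) = t·(-10·t^3 + 4·t^2 - 3·t - 10). From the given velocity equation v(t) = t·(-10·t^3 + 4·t^2 - 3·t - 10), we substitute t = 1 to get v = -19.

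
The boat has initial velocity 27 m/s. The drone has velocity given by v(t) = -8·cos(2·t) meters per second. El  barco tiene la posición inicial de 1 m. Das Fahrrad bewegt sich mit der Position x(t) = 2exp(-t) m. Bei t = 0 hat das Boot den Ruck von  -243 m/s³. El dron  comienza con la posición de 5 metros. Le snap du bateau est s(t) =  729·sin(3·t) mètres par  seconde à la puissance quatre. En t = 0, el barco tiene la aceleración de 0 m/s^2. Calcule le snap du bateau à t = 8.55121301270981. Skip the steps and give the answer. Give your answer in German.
Die Antwort ist 362.793464732900.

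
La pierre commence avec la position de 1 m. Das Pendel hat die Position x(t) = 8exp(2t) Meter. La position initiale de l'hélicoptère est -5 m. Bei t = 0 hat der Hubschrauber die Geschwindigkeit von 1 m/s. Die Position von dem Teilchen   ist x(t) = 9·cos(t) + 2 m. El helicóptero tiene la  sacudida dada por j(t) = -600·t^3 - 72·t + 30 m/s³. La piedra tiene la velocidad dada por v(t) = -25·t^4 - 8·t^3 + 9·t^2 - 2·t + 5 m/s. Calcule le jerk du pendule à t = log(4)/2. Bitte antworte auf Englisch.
We must differentiate our position equation x(t) = 8·exp(2·t) 3 times. Taking d/dt of x(t), we find v(t) = 16·exp(2·t). The derivative of velocity gives acceleration: a(t) = 32·exp(2·t). Taking d/dt of a(t), we find j(t) = 64·exp(2·t). Using j(t) = 64·exp(2·t) and substituting t = log(4)/2, we find j = 256.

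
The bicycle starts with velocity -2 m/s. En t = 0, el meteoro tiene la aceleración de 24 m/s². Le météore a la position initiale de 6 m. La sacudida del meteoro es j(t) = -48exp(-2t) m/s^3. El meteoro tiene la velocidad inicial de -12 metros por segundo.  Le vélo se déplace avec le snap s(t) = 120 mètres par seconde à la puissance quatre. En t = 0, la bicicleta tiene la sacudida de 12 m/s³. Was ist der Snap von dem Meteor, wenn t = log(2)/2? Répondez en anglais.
We must differentiate our jerk equation j(t) = -48·exp(-2·t) 1 time. Taking d/dt of j(t), we find s(t) = 96·exp(-2·t). From the given snap equation s(t) = 96·exp(-2·t), we substitute t = log(2)/2 to get s = 48.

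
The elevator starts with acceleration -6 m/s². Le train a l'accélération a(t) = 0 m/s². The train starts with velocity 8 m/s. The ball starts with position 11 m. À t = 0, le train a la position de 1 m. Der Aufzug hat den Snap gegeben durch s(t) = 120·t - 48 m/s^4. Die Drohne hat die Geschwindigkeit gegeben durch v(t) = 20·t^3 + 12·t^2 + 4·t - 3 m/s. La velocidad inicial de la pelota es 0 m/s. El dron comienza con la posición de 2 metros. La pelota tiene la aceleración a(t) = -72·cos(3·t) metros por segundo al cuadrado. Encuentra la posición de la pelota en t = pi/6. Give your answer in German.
Wir müssen unsere Gleichung für die Beschleunigung a(t) = -72·cos(3·t) 2-mal integrieren. Durch Integration von der Beschleunigung und Verwendung der Anfangsbedingung v(0) = 0, erhalten wir v(t) = -24·sin(3·t). Mit ∫v(t)dt und Anwendung von x(0) = 11, finden wir x(t) = 8·cos(3·t) + 3. Aus der Gleichung für die Position x(t) = 8·cos(3·t) + 3, setzen wir t = pi/6 ein und erhalten x = 3.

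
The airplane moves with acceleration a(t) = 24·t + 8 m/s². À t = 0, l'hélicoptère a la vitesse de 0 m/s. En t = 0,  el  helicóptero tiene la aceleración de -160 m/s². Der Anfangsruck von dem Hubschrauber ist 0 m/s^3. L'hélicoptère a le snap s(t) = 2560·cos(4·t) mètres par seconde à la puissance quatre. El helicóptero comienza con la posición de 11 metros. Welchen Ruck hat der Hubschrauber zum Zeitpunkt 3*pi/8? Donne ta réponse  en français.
Nous devons trouver l'intégrale de notre équation du snap s(t) = 2560·cos(4·t) 1 fois. En intégrant le snap et en utilisant la condition initiale j(0) = 0, nous obtenons j(t) = 640·sin(4·t). De l'équation du jerk j(t) = 640·sin(4·t), nous substituons t = 3*pi/8 pour obtenir j = -640.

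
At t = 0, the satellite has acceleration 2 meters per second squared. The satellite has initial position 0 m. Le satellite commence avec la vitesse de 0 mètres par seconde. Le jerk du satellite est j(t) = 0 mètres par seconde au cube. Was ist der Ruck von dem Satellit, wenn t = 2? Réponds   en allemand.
Aus der Gleichung für den Ruck j(t) = 0, setzen wir t = 2 ein und erhalten j = 0.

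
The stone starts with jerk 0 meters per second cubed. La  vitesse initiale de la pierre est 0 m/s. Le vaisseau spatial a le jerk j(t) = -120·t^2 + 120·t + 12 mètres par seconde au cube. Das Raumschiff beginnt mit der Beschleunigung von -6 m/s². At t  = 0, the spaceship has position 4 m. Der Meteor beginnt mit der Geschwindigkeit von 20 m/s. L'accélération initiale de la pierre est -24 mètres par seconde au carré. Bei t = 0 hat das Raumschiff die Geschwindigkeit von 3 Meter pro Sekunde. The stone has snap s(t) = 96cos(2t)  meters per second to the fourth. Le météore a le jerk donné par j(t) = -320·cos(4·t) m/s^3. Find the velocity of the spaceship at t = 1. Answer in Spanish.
Necesitamos integrar nuestra ecuación de la sacudida j(t) = -120·t^2 + 120·t + 12 2 veces. La antiderivada de la sacudida, con a(0) = -6, da la aceleración: a(t) = -40·t^3 + 60·t^2 + 12·t - 6. La antiderivada de la aceleración, con v(0) = 3, da la velocidad: v(t) = -10·t^4 + 20·t^3 + 6·t^2 - 6·t + 3. De la ecuación de la velocidad v(t) = -10·t^4 + 20·t^3 + 6·t^2 - 6·t + 3, sustituimos t = 1 para obtener v = 13.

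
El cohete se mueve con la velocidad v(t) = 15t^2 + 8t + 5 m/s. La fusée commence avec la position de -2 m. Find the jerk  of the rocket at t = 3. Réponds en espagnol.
Debemos derivar nuestra ecuación de la velocidad v(t) = 15·t^2 + 8·t + 5 2 veces. Derivando la velocidad, obtenemos la aceleración: a(t) = 30·t + 8. Derivando la aceleración, obtenemos la sacudida: j(t) = 30. De la ecuación de la sacudida j(t) = 30, sustituimos t = 3 para obtener j = 30.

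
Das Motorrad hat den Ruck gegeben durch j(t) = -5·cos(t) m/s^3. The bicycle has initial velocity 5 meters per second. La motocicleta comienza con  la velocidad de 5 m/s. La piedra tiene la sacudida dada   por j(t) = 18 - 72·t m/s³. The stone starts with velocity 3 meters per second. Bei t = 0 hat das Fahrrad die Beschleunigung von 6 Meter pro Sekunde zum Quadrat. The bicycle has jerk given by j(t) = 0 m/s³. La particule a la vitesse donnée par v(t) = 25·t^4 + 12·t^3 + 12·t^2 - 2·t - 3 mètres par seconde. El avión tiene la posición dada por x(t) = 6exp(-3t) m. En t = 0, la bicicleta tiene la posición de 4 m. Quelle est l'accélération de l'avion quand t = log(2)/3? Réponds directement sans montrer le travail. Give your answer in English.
a(log(2)/3) = 27.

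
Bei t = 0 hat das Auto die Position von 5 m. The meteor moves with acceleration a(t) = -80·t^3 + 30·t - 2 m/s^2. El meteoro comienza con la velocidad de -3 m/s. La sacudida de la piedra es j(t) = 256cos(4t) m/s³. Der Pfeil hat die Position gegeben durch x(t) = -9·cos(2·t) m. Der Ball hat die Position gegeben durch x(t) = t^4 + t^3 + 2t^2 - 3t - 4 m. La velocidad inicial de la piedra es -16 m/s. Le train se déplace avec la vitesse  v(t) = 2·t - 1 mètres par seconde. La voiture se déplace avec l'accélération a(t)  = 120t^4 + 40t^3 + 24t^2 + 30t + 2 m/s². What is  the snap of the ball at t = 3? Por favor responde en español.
Debemos derivar nuestra ecuación de la posición x(t) = t^4 + t^3 + 2·t^2 - 3·t - 4 4 veces. La derivada de la posición da la velocidad: v(t) = 4·t^3 + 3·t^2 + 4·t - 3. Derivando la velocidad, obtenemos la aceleración: a(t) = 12·t^2 + 6·t + 4. Tomando d/dt de a(t), encontramos j(t) = 24·t + 6. La derivada de la sacudida da el snap: s(t) = 24. Usando s(t) = 24 y sustituyendo t = 3, encontramos s = 24.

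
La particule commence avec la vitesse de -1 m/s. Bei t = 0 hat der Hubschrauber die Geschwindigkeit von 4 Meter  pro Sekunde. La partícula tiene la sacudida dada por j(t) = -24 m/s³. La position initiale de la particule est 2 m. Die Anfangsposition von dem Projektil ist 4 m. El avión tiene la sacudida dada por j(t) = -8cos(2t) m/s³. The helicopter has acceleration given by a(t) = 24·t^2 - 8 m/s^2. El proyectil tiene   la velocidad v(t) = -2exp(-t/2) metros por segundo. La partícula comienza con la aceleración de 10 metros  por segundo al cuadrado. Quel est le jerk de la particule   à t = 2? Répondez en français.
Nous avons le jerk j(t) = -24. En substituant t = 2: j(2) = -24.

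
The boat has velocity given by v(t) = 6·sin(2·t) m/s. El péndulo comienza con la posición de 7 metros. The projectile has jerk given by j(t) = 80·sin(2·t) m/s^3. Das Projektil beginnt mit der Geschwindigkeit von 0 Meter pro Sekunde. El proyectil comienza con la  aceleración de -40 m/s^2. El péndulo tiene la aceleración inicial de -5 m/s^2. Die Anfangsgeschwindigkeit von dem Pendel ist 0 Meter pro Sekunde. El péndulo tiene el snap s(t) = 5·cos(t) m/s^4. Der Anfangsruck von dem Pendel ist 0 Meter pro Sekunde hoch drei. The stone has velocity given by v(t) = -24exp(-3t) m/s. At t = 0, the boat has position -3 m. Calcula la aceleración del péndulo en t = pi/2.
Debemos encontrar la antiderivada de nuestra ecuación del snap s(t) = 5·cos(t) 2 veces. Integrando el snap y usando la condición inicial j(0) = 0, obtenemos j(t) = 5·sin(t). Tomando ∫j(t)dt y aplicando a(0) = -5, encontramos a(t) = -5·cos(t). Tenemos la aceleración a(t) = -5·cos(t). Sustituyendo t = pi/2: a(pi/2) = 0.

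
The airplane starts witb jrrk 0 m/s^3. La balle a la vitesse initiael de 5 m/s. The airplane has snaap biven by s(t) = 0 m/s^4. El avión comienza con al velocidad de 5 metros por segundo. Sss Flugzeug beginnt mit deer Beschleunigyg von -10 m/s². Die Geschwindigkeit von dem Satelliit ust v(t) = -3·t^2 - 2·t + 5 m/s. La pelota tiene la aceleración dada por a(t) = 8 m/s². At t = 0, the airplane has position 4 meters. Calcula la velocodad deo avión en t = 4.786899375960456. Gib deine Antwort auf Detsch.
Wir müssen das Integral unserer Gleichung für den Snap s(t) = 0 3-mal finden. Mit ∫s(t)dt und Anwendung von j(0) = 0, finden wir j(t) = 0. Das Integral von dem Ruck ist die Beschleunigung. Mit a(0) = -10 erhalten wir a(t) = -10. Die Stammfunktion von der Beschleunigung, mit v(0) = 5, ergibt die Geschwindigkeit: v(t) = 5 - 10·t. Mit v(t) = 5 - 10·t und Einsetzen von t = 4.786899375960456, finden wir v = -42.8689937596046.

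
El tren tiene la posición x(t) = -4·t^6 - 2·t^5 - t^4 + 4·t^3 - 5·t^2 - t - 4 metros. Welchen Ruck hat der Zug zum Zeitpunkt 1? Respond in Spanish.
Para resolver esto, necesitamos tomar 3 derivadas de nuestra ecuación de la posición x(t) = -4·t^6 - 2·t^5 - t^4 + 4·t^3 - 5·t^2 - t - 4. La derivada de la posición da la velocidad: v(t) = -24·t^5 - 10·t^4 - 4·t^3 + 12·t^2 - 10·t - 1. La derivada de la velocidad da la aceleración: a(t) = -120·t^4 - 40·t^3 - 12·t^2 + 24·t - 10. La derivada de la aceleración da la sacudida: j(t) = -480·t^3 - 120·t^2 - 24·t + 24. Tenemos la sacudida j(t) = -480·t^3 - 120·t^2 - 24·t + 24. Sustituyendo t = 1: j(1) = -600.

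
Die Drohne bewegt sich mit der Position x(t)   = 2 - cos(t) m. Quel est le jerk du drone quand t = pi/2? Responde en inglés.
Starting from position x(t) = 2 - cos(t), we take 3 derivatives. Taking d/dt of x(t), we find v(t) = sin(t). Differentiating velocity, we get acceleration: a(t) = cos(t). The derivative of acceleration gives jerk: j(t) = -sin(t). We have jerk j(t) = -sin(t). Substituting t = pi/2: j(pi/2) = -1.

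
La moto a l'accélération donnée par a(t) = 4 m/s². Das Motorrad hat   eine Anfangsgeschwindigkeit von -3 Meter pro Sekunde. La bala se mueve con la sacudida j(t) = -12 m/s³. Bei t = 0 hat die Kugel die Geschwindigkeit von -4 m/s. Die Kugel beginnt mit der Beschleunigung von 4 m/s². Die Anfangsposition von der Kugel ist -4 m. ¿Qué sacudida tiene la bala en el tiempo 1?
Tenemos la sacudida j(t) = -12. Sustituyendo t = 1: j(1) = -12.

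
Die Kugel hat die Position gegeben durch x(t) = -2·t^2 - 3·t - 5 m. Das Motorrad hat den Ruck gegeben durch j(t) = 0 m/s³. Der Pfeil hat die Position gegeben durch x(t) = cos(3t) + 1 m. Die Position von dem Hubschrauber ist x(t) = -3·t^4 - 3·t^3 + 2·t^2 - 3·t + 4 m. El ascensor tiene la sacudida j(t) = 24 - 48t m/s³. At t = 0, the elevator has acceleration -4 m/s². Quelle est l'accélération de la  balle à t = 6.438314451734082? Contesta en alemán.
Ausgehend von der Position x(t) = -2·t^2 - 3·t - 5, nehmen wir 2 Ableitungen. Durch Ableiten von der Position erhalten wir die Geschwindigkeit: v(t) = -4·t - 3. Die Ableitung von der Geschwindigkeit ergibt die Beschleunigung: a(t) = -4. Mit a(t) = -4 und Einsetzen von t = 6.438314451734082, finden wir a = -4.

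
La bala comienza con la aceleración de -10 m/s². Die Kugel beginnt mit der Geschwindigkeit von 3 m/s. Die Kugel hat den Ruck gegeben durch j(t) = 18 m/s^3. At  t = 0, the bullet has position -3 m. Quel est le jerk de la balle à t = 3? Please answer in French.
En utilisant j(t) = 18 et en substituant t = 3, nous trouvons j = 18.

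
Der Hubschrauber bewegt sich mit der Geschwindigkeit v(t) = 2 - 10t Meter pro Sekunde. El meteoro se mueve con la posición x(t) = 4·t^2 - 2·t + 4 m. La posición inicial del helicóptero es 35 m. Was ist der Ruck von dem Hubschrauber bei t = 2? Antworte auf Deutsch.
Um dies zu lösen, müssen wir 2 Ableitungen unserer Gleichung für die Geschwindigkeit v(t) = 2 - 10·t nehmen. Mit d/dt von v(t) finden wir a(t) = -10. Die Ableitung von der Beschleunigung ergibt den Ruck: j(t) = 0. Wir haben den Ruck j(t) = 0. Durch Einsetzen von t = 2: j(2) = 0.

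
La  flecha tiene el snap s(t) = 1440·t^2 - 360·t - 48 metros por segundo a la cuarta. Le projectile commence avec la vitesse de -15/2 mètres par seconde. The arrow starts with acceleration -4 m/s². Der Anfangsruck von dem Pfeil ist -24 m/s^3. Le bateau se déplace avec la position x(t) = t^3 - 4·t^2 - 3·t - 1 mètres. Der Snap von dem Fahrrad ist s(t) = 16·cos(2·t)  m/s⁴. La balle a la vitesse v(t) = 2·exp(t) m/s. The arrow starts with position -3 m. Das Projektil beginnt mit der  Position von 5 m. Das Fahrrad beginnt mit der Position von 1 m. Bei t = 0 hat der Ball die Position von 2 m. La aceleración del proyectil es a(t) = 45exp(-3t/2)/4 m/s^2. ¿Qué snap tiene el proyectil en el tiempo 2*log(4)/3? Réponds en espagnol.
Para resolver esto, necesitamos tomar 2 derivadas de nuestra ecuación de la aceleración a(t) = 45·exp(-3·t/2)/4. Tomando d/dt de a(t), encontramos j(t) = -135·exp(-3·t/2)/8. Derivando la sacudida, obtenemos el snap: s(t) = 405·exp(-3·t/2)/16. De la ecuación del snap s(t) = 405·exp(-3·t/2)/16, sustituimos t = 2*log(4)/3 para obtener s = 405/64.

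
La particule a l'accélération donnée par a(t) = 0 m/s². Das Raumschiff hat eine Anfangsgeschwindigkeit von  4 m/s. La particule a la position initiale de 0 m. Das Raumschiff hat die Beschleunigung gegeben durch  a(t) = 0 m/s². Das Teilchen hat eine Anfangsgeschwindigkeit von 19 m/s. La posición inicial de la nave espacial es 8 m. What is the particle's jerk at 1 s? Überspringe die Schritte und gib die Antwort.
j(1) = 0.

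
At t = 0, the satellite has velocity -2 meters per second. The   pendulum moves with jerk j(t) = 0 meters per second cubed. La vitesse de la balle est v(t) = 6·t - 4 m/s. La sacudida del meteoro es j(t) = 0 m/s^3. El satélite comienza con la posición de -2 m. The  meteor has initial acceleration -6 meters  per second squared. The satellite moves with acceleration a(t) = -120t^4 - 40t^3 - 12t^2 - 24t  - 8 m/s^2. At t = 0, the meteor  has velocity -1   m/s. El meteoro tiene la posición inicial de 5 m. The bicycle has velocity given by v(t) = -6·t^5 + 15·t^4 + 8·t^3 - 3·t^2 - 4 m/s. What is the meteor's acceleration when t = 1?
To find the answer, we compute 1 antiderivative of j(t) = 0. Finding the antiderivative of j(t) and using a(0) = -6: a(t) = -6. We have acceleration a(t) = -6. Substituting t = 1: a(1) = -6.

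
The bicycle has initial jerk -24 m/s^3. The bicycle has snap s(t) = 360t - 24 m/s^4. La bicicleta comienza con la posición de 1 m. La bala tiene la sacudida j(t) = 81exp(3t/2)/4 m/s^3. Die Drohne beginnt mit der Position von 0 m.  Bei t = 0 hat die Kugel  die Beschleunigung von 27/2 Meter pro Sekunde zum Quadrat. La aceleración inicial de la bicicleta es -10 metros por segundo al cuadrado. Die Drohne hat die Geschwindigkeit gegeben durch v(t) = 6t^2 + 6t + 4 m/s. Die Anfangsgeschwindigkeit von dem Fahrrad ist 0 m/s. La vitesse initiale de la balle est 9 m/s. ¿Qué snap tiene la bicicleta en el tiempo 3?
Tenemos el snap s(t) = 360·t - 24. Sustituyendo t = 3: s(3) = 1056.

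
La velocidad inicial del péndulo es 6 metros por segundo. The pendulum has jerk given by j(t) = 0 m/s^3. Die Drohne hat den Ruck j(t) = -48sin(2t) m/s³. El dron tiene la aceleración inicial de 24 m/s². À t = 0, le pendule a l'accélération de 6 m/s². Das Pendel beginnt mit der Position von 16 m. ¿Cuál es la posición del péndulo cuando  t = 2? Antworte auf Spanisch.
Partiendo de la sacudida j(t) = 0, tomamos 3 integrales. Tomando ∫j(t)dt y aplicando a(0) = 6, encontramos a(t) = 6. Tomando ∫a(t)dt y aplicando v(0) = 6, encontramos v(t) = 6·t + 6. Integrando la velocidad y usando la condición inicial x(0) = 16, obtenemos x(t) = 3·t^2 + 6·t + 16. De la ecuación de la posición x(t) = 3·t^2 + 6·t + 16, sustituimos t = 2 para obtener x = 40.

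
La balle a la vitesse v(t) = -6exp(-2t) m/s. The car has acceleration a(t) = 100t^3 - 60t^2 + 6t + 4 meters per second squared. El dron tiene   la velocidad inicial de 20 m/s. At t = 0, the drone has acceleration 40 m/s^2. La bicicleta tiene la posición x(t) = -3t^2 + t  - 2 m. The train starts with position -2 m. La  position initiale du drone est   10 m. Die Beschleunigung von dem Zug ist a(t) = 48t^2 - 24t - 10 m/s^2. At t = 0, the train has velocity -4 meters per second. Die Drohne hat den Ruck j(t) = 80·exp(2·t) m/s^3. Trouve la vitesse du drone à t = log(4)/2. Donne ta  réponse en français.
Nous devons trouver la primitive de notre équation du jerk j(t) = 80·exp(2·t) 2 fois. L'intégrale du jerk, avec a(0) = 40, donne l'accélération: a(t) = 40·exp(2·t). La primitive de l'accélération est la vitesse. En utilisant v(0) = 20, nous obtenons v(t) = 20·exp(2·t). De l'équation de la vitesse v(t) = 20·exp(2·t), nous substituons t = log(4)/2 pour obtenir v = 80.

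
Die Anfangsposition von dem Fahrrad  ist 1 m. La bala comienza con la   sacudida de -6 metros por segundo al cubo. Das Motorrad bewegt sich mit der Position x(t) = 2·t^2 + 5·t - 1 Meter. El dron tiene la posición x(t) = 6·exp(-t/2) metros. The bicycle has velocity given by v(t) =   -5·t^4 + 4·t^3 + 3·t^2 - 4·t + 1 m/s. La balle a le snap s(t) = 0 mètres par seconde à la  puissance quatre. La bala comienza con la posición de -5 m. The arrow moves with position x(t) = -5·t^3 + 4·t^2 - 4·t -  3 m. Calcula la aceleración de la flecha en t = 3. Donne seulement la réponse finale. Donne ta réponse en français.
a(3) = -82.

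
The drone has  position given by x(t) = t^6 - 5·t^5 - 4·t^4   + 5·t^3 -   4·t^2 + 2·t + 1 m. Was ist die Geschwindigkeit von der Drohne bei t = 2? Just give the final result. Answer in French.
La vitesse à t = 2 est v = -290.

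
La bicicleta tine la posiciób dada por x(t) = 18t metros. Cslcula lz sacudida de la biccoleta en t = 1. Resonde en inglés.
We must differentiate our position equation x(t) = 18·t 3 times. Taking d/dt of x(t), we find v(t) = 18. Taking d/dt of v(t), we find a(t) = 0. Differentiating acceleration, we get jerk: j(t) = 0. We have jerk j(t) = 0. Substituting t = 1: j(1) = 0.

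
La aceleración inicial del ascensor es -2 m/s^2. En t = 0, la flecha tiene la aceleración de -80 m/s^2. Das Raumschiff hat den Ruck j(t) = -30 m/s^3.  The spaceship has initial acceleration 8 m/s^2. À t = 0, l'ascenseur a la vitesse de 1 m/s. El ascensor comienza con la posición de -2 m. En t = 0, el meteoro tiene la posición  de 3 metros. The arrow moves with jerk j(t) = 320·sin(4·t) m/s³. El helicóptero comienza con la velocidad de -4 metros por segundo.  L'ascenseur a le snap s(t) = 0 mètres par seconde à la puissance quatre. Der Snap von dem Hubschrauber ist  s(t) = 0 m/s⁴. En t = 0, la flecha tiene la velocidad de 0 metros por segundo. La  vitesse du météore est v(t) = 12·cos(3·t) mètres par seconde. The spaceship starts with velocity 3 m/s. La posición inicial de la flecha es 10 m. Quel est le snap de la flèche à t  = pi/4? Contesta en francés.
Pour résoudre ceci, nous devons prendre 1 dérivée de notre équation du jerk j(t) = 320·sin(4·t). En prenant d/dt de j(t), nous trouvons s(t) = 1280·cos(4·t). En utilisant s(t) = 1280·cos(4·t) et en substituant t = pi/4, nous trouvons s = -1280.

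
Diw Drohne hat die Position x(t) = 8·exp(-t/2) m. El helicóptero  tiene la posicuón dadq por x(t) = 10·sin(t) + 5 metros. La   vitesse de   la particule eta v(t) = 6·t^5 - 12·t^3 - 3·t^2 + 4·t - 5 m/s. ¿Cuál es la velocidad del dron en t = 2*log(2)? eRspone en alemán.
Wir müssen unsere Gleichung für die Position x(t) = 8·exp(-t/2) 1-mal ableiten. Durch Ableiten von der Position erhalten wir die Geschwindigkeit: v(t) = -4·exp(-t/2). Mit v(t) = -4·exp(-t/2) und Einsetzen von t = 2*log(2), finden wir v = -2.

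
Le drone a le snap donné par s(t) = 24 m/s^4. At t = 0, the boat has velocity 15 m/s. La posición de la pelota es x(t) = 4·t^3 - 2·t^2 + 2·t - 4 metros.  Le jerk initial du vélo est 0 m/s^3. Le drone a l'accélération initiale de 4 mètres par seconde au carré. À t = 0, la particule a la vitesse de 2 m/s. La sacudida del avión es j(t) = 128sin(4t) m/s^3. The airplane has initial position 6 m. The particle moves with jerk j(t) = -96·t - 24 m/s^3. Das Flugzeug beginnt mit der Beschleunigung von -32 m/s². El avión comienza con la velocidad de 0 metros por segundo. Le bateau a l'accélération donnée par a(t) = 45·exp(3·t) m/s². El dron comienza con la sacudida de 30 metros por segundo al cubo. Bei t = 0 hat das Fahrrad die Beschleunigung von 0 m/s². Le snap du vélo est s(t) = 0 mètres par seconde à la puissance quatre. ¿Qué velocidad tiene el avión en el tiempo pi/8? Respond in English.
To solve this, we need to take 2 integrals of our jerk equation j(t) = 128·sin(4·t). Integrating jerk and using the initial condition a(0) = -32, we get a(t) = -32·cos(4·t). Integrating acceleration and using the initial condition v(0) = 0, we get v(t) = -8·sin(4·t). Using v(t) = -8·sin(4·t) and substituting t = pi/8, we find v = -8.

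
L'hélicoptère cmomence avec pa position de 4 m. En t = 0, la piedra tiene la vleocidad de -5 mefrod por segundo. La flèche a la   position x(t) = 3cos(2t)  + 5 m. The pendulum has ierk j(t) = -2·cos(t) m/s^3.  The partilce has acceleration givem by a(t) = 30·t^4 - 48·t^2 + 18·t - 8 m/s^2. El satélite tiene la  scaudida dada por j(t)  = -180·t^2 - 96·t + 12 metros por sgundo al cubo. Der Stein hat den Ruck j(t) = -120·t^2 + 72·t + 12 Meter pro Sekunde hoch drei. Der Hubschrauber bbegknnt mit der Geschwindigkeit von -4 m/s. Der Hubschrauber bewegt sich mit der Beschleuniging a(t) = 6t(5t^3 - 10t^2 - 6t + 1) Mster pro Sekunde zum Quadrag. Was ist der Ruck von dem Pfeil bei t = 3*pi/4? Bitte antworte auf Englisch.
To solve this, we need to take 3 derivatives of our position equation x(t) = 3·cos(2·t) + 5. Differentiating position, we get velocity: v(t) = -6·sin(2·t). Taking d/dt of v(t), we find a(t) = -12·cos(2·t). Taking d/dt of a(t), we find j(t) = 24·sin(2·t). We have jerk j(t) = 24·sin(2·t). Substituting t = 3*pi/4: j(3*pi/4) = -24.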